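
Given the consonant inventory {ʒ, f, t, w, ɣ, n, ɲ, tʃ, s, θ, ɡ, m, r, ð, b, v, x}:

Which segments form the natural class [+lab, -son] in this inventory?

Checking each segment against [+labial], [-sonorant]: /f/ (voiceless labiodental fricative), /b/ (voiced bilabial stop), /v/ (voiced labiodental fricative) satisfy every feature; every other segment in the inventory fails at least one.

f, b, v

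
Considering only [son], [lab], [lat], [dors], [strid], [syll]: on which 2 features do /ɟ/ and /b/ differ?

[labial], [dorsal]

/ɟ/ (voiced palatal stop) and /b/ (voiced bilabial stop) agree on [−sonorant], [−lateral], [−strident], [−syllabic]. They differ on [labial] (/ɟ/ [−], /b/ [+]), [dorsal] (/ɟ/ [+], /b/ [−]).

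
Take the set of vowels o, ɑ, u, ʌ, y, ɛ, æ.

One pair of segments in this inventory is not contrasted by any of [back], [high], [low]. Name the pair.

ʌ, o

On the given features, /ʌ/ and /o/ have an identical profile: [+back], [−high], [−low]. No other two segments in the inventory coincide on all 3 features. (They do differ in [labial], [round] and [tense], which are not among the given features.)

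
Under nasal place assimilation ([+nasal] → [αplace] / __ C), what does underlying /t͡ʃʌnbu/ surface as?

The only nasal preceding a consonant is /n/ before /b/. /b/ is [+labial], so /n/ → /m/, giving [t͡ʃʌmbu].

[t͡ʃʌmbu]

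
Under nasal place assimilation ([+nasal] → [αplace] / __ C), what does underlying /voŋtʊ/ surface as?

[vontʊ]

In /voŋtʊ/, the nasal /ŋ/ precedes /t/, which is [+coronal]. The nasal assimilates in place, becoming the [+coronal] nasal /n/. The surface form is [vontʊ].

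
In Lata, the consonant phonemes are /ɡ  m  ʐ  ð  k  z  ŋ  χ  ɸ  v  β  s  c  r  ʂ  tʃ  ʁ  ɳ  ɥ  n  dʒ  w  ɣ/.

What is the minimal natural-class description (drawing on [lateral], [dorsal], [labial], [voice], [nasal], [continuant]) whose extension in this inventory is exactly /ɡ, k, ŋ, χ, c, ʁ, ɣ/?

Every target segment is [-labial], [+dorsal]; each remaining inventory member fails at least one of these. Each conjunct is needed — [+dorsal] alone would also admit /ɥ, w/; [-labial] alone would also admit /ʐ, ð, z, s, …/ — and no other single listed feature has exactly this extension, so two is the minimum.

[-labial, +dorsal]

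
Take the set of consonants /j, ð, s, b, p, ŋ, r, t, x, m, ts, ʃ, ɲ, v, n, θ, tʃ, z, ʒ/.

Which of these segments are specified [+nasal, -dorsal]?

m, n

Checking each segment against [+nasal], [-dorsal]: /m/ (bilabial nasal), /n/ (alveolar nasal) satisfy every feature; every other segment in the inventory fails at least one.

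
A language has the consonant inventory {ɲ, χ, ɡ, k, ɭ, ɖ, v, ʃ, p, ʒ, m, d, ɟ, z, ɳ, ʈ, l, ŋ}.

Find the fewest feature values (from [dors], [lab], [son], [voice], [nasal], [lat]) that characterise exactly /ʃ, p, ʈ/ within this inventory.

/ʃ, p, ʈ/ are all [−voice], [−dorsal], and no other segment in the inventory matches both values. Dropping any one of them over-generates: [−dorsal] alone would also admit /ɭ, ɖ, v, ʒ, …/; [−voice] alone would also admit /χ, k/. No other single listed feature picks out exactly this set either, so fewer than two features will not do.

[−voice, −dors]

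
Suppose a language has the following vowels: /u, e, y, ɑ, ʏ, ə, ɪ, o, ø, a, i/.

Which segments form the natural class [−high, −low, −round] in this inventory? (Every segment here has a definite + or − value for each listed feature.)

e, ə

Eliminate segments failing any feature: /u, y, ʏ, ɪ, i/ are [+high]; /ɑ, a/ are [+low]; /o, ø/ are [+round]. The remaining /e, ə/ satisfy [−high], [−low], [−round].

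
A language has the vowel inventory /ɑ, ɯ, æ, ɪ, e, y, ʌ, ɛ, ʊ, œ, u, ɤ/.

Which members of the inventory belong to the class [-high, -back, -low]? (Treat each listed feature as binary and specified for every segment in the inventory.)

e, ɛ, œ

Eliminate segments failing any feature: /ɑ, ʌ, ɤ/ are [+back]; /ɯ, ɪ, y, ʊ, u/ are [+high]; /æ/ is [+low]. The remaining /e, ɛ, œ/ satisfy [-high], [-back], [-low].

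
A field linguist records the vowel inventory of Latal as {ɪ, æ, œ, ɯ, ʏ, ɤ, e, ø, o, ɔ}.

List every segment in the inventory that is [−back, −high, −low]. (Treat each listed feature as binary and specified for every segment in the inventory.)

Eliminate segments failing any feature: /ɪ, ʏ/ are [+high]; /æ/ is [+low]; /ɯ, ɤ, o, ɔ/ are [+back]. The remaining /œ, e, ø/ satisfy [−back], [−high], [−low].

œ, e, ø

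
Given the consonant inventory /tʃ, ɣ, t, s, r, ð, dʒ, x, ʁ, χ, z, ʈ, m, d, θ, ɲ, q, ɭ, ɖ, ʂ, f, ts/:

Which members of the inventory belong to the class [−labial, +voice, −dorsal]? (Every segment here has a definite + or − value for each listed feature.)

r, ð, dʒ, z, d, ɭ, ɖ

Checking each segment against [−labial], [+voice], [−dorsal]: /r/ (alveolar trill), /ð/ (voiced dental fricative), /dʒ/ (voiced postalveolar affricate), /z/ (voiced alveolar fricative), /d/ (voiced alveolar stop), /ɭ/ (retroflex lateral approximant), among others, satisfy every feature; every other segment in the inventory fails at least one.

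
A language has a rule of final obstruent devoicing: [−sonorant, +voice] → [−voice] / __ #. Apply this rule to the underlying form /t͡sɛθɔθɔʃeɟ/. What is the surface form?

[t͡sɛθɔθɔʃec]

The only segment in the rule's environment that also matches [−sonorant, +voice] is /ɟ/. Applying [−voice] turns the voiced palatal stop into /c/ (voiceless palatal stop), giving [t͡sɛθɔθɔʃec].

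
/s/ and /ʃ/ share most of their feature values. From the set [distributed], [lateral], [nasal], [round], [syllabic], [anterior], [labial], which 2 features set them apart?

[anterior], [distributed]

/s/ (voiceless alveolar fricative) and /ʃ/ (voiceless postalveolar fricative) agree on [−lateral], [−nasal], [−round], [−syllabic], [−labial]. They differ on [anterior] (/s/ [+], /ʃ/ [−]), [distributed] (/s/ [−], /ʃ/ [+]).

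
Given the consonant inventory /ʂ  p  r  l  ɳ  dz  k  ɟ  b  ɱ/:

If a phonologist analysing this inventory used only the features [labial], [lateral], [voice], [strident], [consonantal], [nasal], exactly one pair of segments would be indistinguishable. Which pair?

On the given features, /r/ and /ɟ/ have an identical profile: [-labial], [-lateral], [+voice], [-strident], [+consonantal], [-nasal]. No other two segments in the inventory coincide on all 6 features. (They do differ in [sonorant], [continuant] and [dorsal], which are not among the given features.)

r, ɟ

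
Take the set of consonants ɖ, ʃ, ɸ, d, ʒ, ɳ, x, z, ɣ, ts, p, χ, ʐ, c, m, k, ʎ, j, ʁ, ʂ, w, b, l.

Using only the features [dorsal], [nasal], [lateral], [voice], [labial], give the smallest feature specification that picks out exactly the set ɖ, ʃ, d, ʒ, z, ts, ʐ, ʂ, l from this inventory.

Every target segment is [-nasal], [-labial], [-dorsal]; each remaining inventory member fails at least one of these. Each conjunct is needed — [-labial, -dorsal] alone would also admit /ɳ/; [-nasal, -dorsal] alone would also admit /ɸ, p, b/; [-nasal, -labial] alone would also admit /x, ɣ, χ, c, …/ — and no other combination of two listed features has exactly this extension, so three is the minimum.

[-nasal, -labial, -dorsal]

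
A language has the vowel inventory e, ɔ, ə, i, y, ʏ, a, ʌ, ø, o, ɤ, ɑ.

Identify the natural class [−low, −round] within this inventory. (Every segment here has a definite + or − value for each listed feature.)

Eliminate segments failing any feature: /ɔ, y, ʏ, ø, o/ are [+round]; /a, ɑ/ are [+low]. The remaining /e, ə, i, ʌ, ɤ/ satisfy [−low], [−round].

e, ə, i, ʌ, ɤ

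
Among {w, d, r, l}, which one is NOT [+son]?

d

Every segment except /d/ is [+sonorant]. /d/ (voiced alveolar stop) is [−sonorant], so it is the exception.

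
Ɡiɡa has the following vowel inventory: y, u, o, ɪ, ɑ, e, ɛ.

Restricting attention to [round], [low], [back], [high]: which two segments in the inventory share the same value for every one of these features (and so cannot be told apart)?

On the given features, /e/ and /ɛ/ have an identical profile: [−round], [−low], [−back], [−high]. No other two segments in the inventory coincide on all 4 features. (They do differ in [tense], which is not among the given features.)

e, ɛ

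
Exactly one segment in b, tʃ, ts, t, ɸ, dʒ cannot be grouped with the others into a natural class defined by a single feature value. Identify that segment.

The remaining segments after removing /ɸ/ share [−continuant]; /ɸ/ (voiceless bilabial fricative) is [+continuant]. For every other candidate removal, the leftover set fails to share any single feature value that the removed segment lacks.

ɸ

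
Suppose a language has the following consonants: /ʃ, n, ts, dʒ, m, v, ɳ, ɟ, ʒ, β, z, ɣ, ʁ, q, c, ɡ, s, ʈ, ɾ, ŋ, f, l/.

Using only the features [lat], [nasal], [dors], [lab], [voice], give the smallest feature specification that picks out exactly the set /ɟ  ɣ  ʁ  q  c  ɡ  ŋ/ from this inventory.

[+dors]

Every target segment is [+dorsal] and no other inventory member is, so one feature is enough.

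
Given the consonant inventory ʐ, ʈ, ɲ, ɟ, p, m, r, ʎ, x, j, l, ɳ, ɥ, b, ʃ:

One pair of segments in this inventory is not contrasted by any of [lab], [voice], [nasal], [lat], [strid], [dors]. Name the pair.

/j/ (palatal glide) and /ɟ/ (voiced palatal stop) are both [−labial], [+voice], [−nasal], [−lateral], [−strident], [+dorsal], so none of the listed features separates them. (They do differ in [sonorant] and [continuant], which are not among the given features.) Every other pair in the inventory differs on at least one listed feature.

j, ɟ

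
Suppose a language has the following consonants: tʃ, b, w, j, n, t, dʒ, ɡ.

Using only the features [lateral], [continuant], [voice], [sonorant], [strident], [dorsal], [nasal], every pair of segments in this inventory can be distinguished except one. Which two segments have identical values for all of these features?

w, j

On the given features, /w/ and /j/ have an identical profile: [−lateral], [+continuant], [+voice], [+sonorant], [−strident], [+dorsal], [−nasal]. No other two segments in the inventory coincide on all 7 features. (They do differ in [labial], [round] and [back], which are not among the given features.)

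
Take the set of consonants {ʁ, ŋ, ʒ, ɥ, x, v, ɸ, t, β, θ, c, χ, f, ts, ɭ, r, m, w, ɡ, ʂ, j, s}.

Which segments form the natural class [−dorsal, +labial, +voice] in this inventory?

v, β, m

Among the inventory, the [−dorsal] segments are /ʒ, v, ɸ, t, β, θ, f, ts, ɭ, r, m, ʂ, s/.
Of those, [+labial] gives /v, ɸ, β, f, m/.
Within that set, [+voice] leaves /v, β, m/.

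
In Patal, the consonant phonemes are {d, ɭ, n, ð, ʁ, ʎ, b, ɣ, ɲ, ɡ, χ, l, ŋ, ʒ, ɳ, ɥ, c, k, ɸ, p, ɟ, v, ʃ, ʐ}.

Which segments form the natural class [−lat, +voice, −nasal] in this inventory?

First, the [−lateral] segments are /d, n, ð, ʁ, b, ɣ, ɲ, ɡ, χ, ŋ, ʒ, ɳ, ɥ, c, k, ɸ, p, ɟ, v, ʃ, ʐ/.
Among these, [+voice] gives /d, n, ð, ʁ, b, ɣ, ɲ, ɡ, ŋ, ʒ, ɳ, ɥ, ɟ, v, ʐ/.
Then [−nasal] leaves /d, ð, ʁ, b, ɣ, ɡ, ʒ, ɥ, ɟ, v, ʐ/.

d, ð, ʁ, b, ɣ, ɡ, ʒ, ɥ, ɟ, v, ʐ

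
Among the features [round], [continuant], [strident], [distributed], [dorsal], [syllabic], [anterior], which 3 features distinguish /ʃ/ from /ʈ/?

/ʃ/ (voiceless postalveolar fricative) and /ʈ/ (voiceless retroflex stop) agree on [-round], [-dorsal], [-syllabic], [-anterior]. They differ on [continuant] (/ʃ/ [+], /ʈ/ [-]), [strident] (/ʃ/ [+], /ʈ/ [-]), [distributed] (/ʃ/ [+], /ʈ/ [-]).

[continuant], [strident], [distributed]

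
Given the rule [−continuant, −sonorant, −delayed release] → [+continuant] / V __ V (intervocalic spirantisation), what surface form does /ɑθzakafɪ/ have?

/k/ satisfies [−continuant, −sonorant, −delayed release] and sits in V __ V. The [+continuant] counterpart of the voiceless velar stop is /x/. Other segments in /ɑθzakafɪ/ either fail the structural description or are not in the environment, so the surface form is [ɑθzaxafɪ].

[ɑθzaxafɪ]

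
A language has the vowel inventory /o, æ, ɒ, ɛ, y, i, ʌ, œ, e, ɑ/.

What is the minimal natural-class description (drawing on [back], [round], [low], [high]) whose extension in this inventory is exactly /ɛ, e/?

Every target segment is [−high], [−low], [−back], [−round]; each remaining inventory member fails at least one of these. Each conjunct is needed — [−low, −back, −round] alone would also admit /i/; [−high, −back, −round] alone would also admit /æ/; [−high, −low, −round] alone would also admit /ʌ/; [−high, −low, −back] alone would also admit /œ/ — and no other combination of three listed features has exactly this extension, so four is the minimum.

[−high, −low, −back, −round]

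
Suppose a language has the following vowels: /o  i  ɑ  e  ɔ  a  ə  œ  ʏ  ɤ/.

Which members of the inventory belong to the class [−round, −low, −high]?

e, ə, ɤ

Eliminate segments failing any feature: /o, ɔ, œ, ʏ/ are [+round]; /i/ is [+high]; /ɑ, a/ are [+low]. The remaining /e, ə, ɤ/ satisfy [−round], [−low], [−high].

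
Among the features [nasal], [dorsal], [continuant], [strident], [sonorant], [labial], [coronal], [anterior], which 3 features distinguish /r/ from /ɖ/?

The two segments share [-nasal], [-dorsal], [-strident], [-labial], [+coronal]. The only features from the list on which they differ: /r/ is [+sonorant] while /ɖ/ is [-sonorant]; /r/ is [+continuant] while /ɖ/ is [-continuant]; /r/ is [+anterior] while /ɖ/ is [-anterior].

[sonorant], [continuant], [anterior]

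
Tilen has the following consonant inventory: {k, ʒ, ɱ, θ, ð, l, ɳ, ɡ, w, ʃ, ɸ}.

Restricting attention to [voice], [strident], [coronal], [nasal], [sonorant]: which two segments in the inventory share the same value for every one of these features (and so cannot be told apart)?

Both /k/ and /ɸ/ are [−voice], [−strident], [−coronal], [−nasal], [−sonorant]. Since the list omits [continuant], [labial] and [dorsal] — which do distinguish the voiceless velar stop from the voiceless bilabial fricative — this pair collapses; all other pairs remain distinct.

k, ɸ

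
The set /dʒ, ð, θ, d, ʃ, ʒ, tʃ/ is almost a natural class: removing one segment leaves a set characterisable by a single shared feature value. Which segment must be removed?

The remaining segments after removing /d/ share [+distributed]; /d/ (voiced alveolar stop) is [−distributed]. For every other candidate removal, the leftover set fails to share any single feature value that the removed segment lacks.

d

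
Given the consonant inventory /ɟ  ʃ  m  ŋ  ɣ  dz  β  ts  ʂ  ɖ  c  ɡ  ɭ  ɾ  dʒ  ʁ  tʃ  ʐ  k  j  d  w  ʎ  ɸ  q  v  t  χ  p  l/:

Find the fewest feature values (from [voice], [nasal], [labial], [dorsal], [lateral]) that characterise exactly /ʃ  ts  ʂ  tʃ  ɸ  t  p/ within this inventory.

[−voice, −dorsal]

Every target segment is [−voice], [−dorsal]; each remaining inventory member fails at least one of these. Each conjunct is needed — [−dorsal] alone would also admit /m, dz, β, ɖ, …/; [−voice] alone would also admit /c, k, q, χ/ — and no other single listed feature has exactly this extension, so two is the minimum.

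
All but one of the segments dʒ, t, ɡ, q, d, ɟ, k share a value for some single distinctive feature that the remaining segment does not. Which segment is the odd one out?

dʒ

The remaining segments after removing /dʒ/ share [−delayed release]; /dʒ/ (voiced postalveolar affricate) is [+delayed release]. For every other candidate removal, the leftover set fails to share any single feature value that the removed segment lacks.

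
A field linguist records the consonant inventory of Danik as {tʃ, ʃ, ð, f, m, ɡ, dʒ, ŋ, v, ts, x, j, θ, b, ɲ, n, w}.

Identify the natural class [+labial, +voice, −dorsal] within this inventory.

Checking each segment against [+labial], [+voice], [−dorsal]: /m/ (bilabial nasal), /v/ (voiced labiodental fricative), /b/ (voiced bilabial stop) satisfy every feature; every other segment in the inventory fails at least one.

m, v, b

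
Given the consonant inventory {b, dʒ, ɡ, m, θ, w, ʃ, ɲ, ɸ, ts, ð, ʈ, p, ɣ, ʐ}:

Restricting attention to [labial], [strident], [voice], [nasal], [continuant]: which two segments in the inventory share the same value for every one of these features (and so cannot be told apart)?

ð, ɣ

Both /ð/ and /ɣ/ are [−labial], [−strident], [+voice], [−nasal], [+continuant]. Since the list omits [coronal] and [dorsal] — which do distinguish the voiced dental fricative from the voiced velar fricative — this pair collapses; all other pairs remain distinct.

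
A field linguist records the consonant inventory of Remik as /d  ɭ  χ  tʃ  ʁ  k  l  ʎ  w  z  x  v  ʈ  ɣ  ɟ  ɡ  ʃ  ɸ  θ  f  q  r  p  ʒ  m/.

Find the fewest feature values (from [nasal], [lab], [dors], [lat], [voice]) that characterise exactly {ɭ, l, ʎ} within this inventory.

/ɭ, l, ʎ/ are exactly the [+lateral] segments in the inventory, so a single feature suffices.

[+lat]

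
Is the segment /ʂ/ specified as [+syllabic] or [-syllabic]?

[-syllabic]

As the voiceless retroflex fricative, /ʂ/ is [-syllabic].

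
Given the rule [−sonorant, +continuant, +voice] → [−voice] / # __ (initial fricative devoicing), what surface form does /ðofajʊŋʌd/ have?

Only the initial segment /ð/ is both word-initial and matches the structural description. It is a voiced dental fricative, so [−sonorant, +continuant, +voice] holds; changing it to [−voice] with all other features held fixed yields /θ/ (voiceless dental fricative). No other segment meets both the structural description and the environment, so the output is [θofajʊŋʌd].

[θofajʊŋʌd]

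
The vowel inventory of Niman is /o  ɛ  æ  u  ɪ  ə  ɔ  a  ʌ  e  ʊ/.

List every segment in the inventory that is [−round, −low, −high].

ɛ, ə, ʌ, e

First, the [−round] segments are /ɛ, æ, ɪ, ə, a, ʌ, e/.
Within that set, [−low] gives /ɛ, ɪ, ə, ʌ, e/.
Of those, [−high] leaves /ɛ, ə, ʌ, e/.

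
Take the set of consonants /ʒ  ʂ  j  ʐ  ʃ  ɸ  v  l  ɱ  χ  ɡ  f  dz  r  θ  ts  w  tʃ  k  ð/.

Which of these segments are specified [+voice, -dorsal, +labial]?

Checking each segment against [+voice], [-dorsal], [+labial]: /v/ (voiced labiodental fricative), /ɱ/ (labiodental nasal) satisfy every feature; every other segment in the inventory fails at least one.

v, ɱ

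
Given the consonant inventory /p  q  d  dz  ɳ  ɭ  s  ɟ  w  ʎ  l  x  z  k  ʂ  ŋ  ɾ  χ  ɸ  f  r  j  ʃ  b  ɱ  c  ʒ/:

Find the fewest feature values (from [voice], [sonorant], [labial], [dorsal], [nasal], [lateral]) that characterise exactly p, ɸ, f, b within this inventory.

Every target segment is [−sonorant], [+labial]; each remaining inventory member fails at least one of these. Each conjunct is needed — [+labial] alone would also admit /w, ɱ/; [−sonorant] alone would also admit /q, d, dz, s, …/ — and no other single listed feature has exactly this extension, so two is the minimum.

[−sonorant, +labial]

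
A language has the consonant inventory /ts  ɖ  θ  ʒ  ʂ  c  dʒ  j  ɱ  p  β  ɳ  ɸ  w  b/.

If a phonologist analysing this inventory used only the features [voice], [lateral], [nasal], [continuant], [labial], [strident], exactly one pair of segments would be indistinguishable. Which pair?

Both /w/ and /β/ are [+voice], [-lateral], [-nasal], [+continuant], [+labial], [-strident]. Since the list omits [sonorant], [round] and [dorsal] — which do distinguish the labial-velar glide from the voiced bilabial fricative — this pair collapses; all other pairs remain distinct.

w, β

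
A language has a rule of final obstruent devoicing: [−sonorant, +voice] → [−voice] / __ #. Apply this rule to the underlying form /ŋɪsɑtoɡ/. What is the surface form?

The only segment in the rule's environment that also matches [−sonorant, +voice] is /ɡ/. Applying [−voice] turns the voiced velar stop into /k/ (voiceless velar stop), giving [ŋɪsɑtok].

[ŋɪsɑtok]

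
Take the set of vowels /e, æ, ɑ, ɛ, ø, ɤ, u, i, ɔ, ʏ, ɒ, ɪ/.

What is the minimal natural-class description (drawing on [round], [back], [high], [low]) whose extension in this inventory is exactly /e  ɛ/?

[−high, −low, −back, −round]

Every target segment is [−high], [−low], [−back], [−round]; each remaining inventory member fails at least one of these. Each conjunct is needed — [−low, −back, −round] alone would also admit /i, ɪ/; [−high, −back, −round] alone would also admit /æ/; [−high, −low, −round] alone would also admit /ɤ/; [−high, −low, −back] alone would also admit /ø/ — and no other combination of three listed features has exactly this extension, so four is the minimum.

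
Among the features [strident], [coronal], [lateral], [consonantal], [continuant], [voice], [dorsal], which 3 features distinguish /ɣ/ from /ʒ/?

[strident], [coronal], [dorsal]

The two segments share [−lateral], [+consonantal], [+continuant], [+voice]. The only features from the list on which they differ: /ɣ/ is [−strident] while /ʒ/ is [+strident]; /ɣ/ is [−coronal] while /ʒ/ is [+coronal]; /ɣ/ is [+dorsal] while /ʒ/ is [−dorsal].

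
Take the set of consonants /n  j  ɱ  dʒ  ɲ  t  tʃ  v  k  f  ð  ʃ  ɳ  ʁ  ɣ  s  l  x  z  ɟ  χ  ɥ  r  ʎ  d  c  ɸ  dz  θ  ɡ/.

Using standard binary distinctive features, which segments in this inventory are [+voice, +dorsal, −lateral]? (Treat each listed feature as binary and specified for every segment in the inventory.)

j, ɲ, ʁ, ɣ, ɟ, ɥ, ɡ

Checking each segment against [+voice], [+dorsal], [−lateral]: /j/ (palatal glide), /ɲ/ (palatal nasal), /ʁ/ (voiced uvular fricative), /ɣ/ (voiced velar fricative), /ɟ/ (voiced palatal stop), /ɥ/ (labial-palatal glide), among others, satisfy every feature; every other segment in the inventory fails at least one.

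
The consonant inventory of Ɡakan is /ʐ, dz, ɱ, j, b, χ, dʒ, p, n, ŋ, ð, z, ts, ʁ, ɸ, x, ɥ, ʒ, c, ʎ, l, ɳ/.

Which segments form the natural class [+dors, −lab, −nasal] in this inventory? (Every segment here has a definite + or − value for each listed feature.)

Checking each segment against [+dorsal], [−labial], [−nasal]: /j/ (palatal glide), /χ/ (voiceless uvular fricative), /ʁ/ (voiced uvular fricative), /x/ (voiceless velar fricative), /c/ (voiceless palatal stop), /ʎ/ (palatal lateral approximant) satisfy every feature; every other segment in the inventory fails at least one.

j, χ, ʁ, x, c, ʎ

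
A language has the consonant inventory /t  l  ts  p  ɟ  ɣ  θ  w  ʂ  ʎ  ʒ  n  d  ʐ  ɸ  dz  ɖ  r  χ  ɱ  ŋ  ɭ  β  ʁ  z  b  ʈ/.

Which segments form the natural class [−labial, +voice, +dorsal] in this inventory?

Checking each segment against [−labial], [+voice], [+dorsal]: /ɟ/ (voiced palatal stop), /ɣ/ (voiced velar fricative), /ʎ/ (palatal lateral approximant), /ŋ/ (velar nasal), /ʁ/ (voiced uvular fricative) satisfy every feature; every other segment in the inventory fails at least one.

ɟ, ɣ, ʎ, ŋ, ʁ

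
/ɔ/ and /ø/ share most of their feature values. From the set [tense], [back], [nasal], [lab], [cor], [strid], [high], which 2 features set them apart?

/ɔ/ is the mid back rounded lax vowel and /ø/ is the mid front rounded tense vowel. Both are [−nasal], [+labial], [−coronal], [−strident], [−high]. /ɔ/ is [+back] while /ø/ is [−back]; /ɔ/ is [−tense] while /ø/ is [+tense], so the distinguishing features are [back], [tense].

[back], [tense]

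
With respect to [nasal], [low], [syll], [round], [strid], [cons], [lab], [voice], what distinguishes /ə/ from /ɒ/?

[labial], [round], [low]

/ə/ is the mid central vowel (schwa) and /ɒ/ is the low back rounded vowel. Both are [-nasal], [+syllabic], [-strident], [-consonantal], [+voice]. /ə/ is [-labial] while /ɒ/ is [+labial]; /ə/ is [-round] while /ɒ/ is [+round]; /ə/ is [-low] while /ɒ/ is [+low], so the distinguishing features are [labial], [round], [low].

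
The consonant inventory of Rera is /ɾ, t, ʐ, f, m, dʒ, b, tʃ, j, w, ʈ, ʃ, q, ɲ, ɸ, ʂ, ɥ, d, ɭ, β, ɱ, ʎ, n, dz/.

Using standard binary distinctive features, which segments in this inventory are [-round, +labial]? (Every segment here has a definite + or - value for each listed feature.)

First, the [-round] segments are /ɾ, t, ʐ, f, m, dʒ, b, tʃ, j, ʈ, ʃ, q, ɲ, ɸ, ʂ, d, ɭ, β, ɱ, ʎ, n, dz/.
Intersecting with [+labial] leaves /f, m, b, ɸ, β, ɱ/.

f, m, b, ɸ, β, ɱ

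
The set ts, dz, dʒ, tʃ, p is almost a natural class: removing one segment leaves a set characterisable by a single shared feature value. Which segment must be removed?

The remaining segments after removing /p/ share [+delayed release]; /p/ (voiceless bilabial stop) is [−delayed release]. For every other candidate removal, the leftover set fails to share any single feature value that the removed segment lacks.

p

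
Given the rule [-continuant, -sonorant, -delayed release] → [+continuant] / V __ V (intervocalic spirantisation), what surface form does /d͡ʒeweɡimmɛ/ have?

/ɡ/ satisfies [-continuant, -sonorant, -delayed release] and sits in V __ V. The [+continuant] counterpart of the voiced velar stop is /ɣ/. Other segments in /d͡ʒeweɡimmɛ/ either fail the structural description or are not in the environment, so the surface form is [d͡ʒeweɣimmɛ].

[d͡ʒeweɣimmɛ]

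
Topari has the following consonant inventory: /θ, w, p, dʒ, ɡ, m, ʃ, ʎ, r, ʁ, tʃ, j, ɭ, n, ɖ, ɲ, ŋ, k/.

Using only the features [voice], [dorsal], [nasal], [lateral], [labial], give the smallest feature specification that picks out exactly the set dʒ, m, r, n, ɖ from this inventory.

Every target segment is [+voice], [-lateral], [-dorsal]; each remaining inventory member fails at least one of these. Each conjunct is needed — [-lateral, -dorsal] alone would also admit /θ, p, ʃ, tʃ/; [+voice, -dorsal] alone would also admit /ɭ/; [+voice, -lateral] alone would also admit /w, ɡ, ʁ, j, …/ — and no other combination of two listed features has exactly this extension, so three is the minimum.

[+voice, -lateral, -dorsal]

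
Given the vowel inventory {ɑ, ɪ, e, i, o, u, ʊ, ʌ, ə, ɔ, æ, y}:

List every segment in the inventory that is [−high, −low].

Eliminate segments failing any feature: /ɑ, æ/ are [+low]; /ɪ, i, u, ʊ, y/ are [+high]. The remaining /e, o, ʌ, ə, ɔ/ satisfy [−high], [−low].

e, o, ʌ, ə, ɔ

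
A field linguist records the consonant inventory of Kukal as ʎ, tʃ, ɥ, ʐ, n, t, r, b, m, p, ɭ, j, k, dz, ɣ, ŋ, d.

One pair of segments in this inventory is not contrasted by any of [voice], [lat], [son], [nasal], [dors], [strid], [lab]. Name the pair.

/ʐ/ (voiced retroflex fricative) and /dz/ (voiced alveolar affricate) are both [+voice], [−lateral], [−sonorant], [−nasal], [−dorsal], [+strident], [−labial], so none of the listed features separates them. (They do differ in [continuant] and [anterior], which are not among the given features.) Every other pair in the inventory differs on at least one listed feature.

ʐ, dz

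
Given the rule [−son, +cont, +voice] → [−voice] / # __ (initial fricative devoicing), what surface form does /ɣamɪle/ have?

[xamɪle]

Only the initial segment /ɣ/ is both word-initial and matches the structural description. It is a voiced velar fricative, so [−son, +cont, +voice] holds; changing it to [−voice] with all other features held fixed yields /x/ (voiceless velar fricative). No other segment meets both the structural description and the environment, so the output is [xamɪle].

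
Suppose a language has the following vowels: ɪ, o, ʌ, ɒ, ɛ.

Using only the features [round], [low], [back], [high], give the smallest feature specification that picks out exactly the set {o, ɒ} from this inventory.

/o, ɒ/ are exactly the [+round] segments in the inventory, so a single feature suffices.

[+round]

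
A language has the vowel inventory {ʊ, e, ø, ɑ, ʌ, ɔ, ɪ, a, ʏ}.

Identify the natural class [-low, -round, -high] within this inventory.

e, ʌ

Checking each segment against [-low], [-round], [-high]: /e/ (mid front unrounded tense vowel), /ʌ/ (mid back unrounded lax vowel) satisfy every feature; every other segment in the inventory fails at least one.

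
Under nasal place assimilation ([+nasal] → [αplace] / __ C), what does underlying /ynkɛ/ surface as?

In /ynkɛ/, the nasal /n/ precedes /k/, which is [+dorsal]. The nasal assimilates in place, becoming the [+dorsal] nasal /ŋ/. The surface form is [yŋkɛ].

[yŋkɛ]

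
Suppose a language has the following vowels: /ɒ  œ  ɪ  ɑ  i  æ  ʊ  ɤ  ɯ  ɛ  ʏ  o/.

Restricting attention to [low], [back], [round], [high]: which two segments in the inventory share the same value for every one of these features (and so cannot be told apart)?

ɪ, i

Both /ɪ/ and /i/ are [−low], [−back], [−round], [+high]. Since the list omits [tense] — which does distinguish the high front unrounded lax vowel from the high front unrounded tense vowel — this pair collapses; all other pairs remain distinct.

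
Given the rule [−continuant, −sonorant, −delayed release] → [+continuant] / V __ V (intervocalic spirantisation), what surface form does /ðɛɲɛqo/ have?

[ðɛɲɛχo]

/q/ satisfies [−continuant, −sonorant, −delayed release] and sits in V __ V. The [+continuant] counterpart of the voiceless uvular stop is /χ/. Other segments in /ðɛɲɛqo/ either fail the structural description or are not in the environment, so the surface form is [ðɛɲɛχo].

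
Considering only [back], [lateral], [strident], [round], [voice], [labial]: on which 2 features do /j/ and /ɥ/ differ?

/j/ (palatal glide) and /ɥ/ (labial-palatal glide) agree on [-back], [-lateral], [-strident], [+voice]. They differ on [labial] (/j/ [-], /ɥ/ [+]), [round] (/j/ [-], /ɥ/ [+]).

[labial], [round]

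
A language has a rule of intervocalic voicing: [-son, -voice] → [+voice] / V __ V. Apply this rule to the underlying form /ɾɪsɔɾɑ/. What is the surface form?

/s/ satisfies [-son, -voice] and sits in V __ V. The [+voice] counterpart of the voiceless alveolar fricative is /z/. Other segments in /ɾɪsɔɾɑ/ either fail the structural description or are not in the environment, so the surface form is [ɾɪzɔɾɑ].

[ɾɪzɔɾɑ]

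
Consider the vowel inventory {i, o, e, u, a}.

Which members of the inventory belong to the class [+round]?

o, u

The [+round] segments here are /o, u/; the remaining /i, e, a/ are [−round].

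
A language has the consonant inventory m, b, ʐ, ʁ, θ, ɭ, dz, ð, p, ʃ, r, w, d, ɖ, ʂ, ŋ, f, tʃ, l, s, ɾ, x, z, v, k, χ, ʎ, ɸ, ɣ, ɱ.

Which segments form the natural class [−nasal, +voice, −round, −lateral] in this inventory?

b, ʐ, ʁ, dz, ð, r, d, ɖ, ɾ, z, v, ɣ

Eliminate segments failing any feature: /m, ŋ, ɱ/ are [+nasal]; /θ, p, ʃ, ʂ, f, tʃ, s, x, k, χ, ɸ/ are [−voice]; /ɭ, l, ʎ/ are [+lateral]; /w/ is [+round]. The remaining /b, ʐ, ʁ, dz, ð, r, d, ɖ, ɾ, z, v, ɣ/ satisfy [−nasal], [+voice], [−round], [−lateral].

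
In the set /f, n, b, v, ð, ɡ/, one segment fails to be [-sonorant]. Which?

/n/ is the alveolar nasal, which is [+sonorant]; the rest — /ɡ, ð, f, v, b/ — are [-sonorant].

n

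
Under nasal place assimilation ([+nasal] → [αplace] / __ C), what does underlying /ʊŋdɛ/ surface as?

/ŋ/ sits before the [+coronal] consonant /d/, so it takes on [+coronal] and surfaces as /n/. The rest of the form is unaffected: [ʊndɛ].

[ʊndɛ]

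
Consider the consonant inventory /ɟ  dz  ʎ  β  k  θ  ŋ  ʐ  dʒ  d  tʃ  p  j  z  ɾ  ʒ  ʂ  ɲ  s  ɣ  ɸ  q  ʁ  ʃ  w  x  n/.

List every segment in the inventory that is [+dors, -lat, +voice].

Checking each segment against [+dorsal], [-lateral], [+voice]: /ɟ/ (voiced palatal stop), /ŋ/ (velar nasal), /j/ (palatal glide), /ɲ/ (palatal nasal), /ɣ/ (voiced velar fricative), /ʁ/ (voiced uvular fricative), among others, satisfy every feature; every other segment in the inventory fails at least one.

ɟ, ŋ, j, ɲ, ɣ, ʁ, w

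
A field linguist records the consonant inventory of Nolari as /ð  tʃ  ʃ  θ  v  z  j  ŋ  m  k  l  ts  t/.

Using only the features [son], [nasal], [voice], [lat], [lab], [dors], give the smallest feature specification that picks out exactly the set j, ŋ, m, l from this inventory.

[+son]

Every target segment is [+sonorant] and no other inventory member is, so one feature is enough.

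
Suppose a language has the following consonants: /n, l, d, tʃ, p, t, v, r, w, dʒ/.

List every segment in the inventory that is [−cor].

The feature [coronal] marks segments articulated with the tongue front (tip or blade). In this inventory /p, v, w/ lack that property, so they are [−coronal]; /n, l, d, tʃ, t, r, dʒ/ are [+coronal].

p, v, w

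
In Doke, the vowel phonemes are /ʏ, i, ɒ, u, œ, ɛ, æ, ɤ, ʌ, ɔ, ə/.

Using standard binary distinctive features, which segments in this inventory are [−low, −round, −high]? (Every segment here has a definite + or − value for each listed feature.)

ɛ, ɤ, ʌ, ə

Eliminate segments failing any feature: /ʏ, u, œ, ɔ/ are [+round]; /i/ is [+high]; /ɒ, æ/ are [+low]. The remaining /ɛ, ɤ, ʌ, ə/ satisfy [−low], [−round], [−high].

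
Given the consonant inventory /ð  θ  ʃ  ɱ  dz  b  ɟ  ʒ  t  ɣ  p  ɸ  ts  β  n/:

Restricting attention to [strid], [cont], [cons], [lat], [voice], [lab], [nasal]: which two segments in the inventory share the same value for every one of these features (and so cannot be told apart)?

On the given features, /ð/ and /ɣ/ have an identical profile: [-strident], [+continuant], [+consonantal], [-lateral], [+voice], [-labial], [-nasal]. No other two segments in the inventory coincide on all 7 features. (They do differ in [coronal] and [dorsal], which are not among the given features.)

ð, ɣ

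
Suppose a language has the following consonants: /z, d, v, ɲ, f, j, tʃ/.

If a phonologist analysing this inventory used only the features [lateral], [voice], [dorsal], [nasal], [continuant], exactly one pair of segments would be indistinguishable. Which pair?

/z/ (voiced alveolar fricative) and /v/ (voiced labiodental fricative) are both [−lateral], [+voice], [−dorsal], [−nasal], [+continuant], so none of the listed features separates them. (They do differ in [labial] and [coronal], which are not among the given features.) Every other pair in the inventory differs on at least one listed feature.

z, v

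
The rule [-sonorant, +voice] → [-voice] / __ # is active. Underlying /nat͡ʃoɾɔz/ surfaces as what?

[nat͡ʃoɾɔs]

Only the final segment /z/ is both word-final and matches the structural description. It is a voiced alveolar fricative, so [-sonorant, +voice] holds; changing it to [-voice] with all other features held fixed yields /s/ (voiceless alveolar fricative). No other segment meets both the structural description and the environment, so the output is [nat͡ʃoɾɔs].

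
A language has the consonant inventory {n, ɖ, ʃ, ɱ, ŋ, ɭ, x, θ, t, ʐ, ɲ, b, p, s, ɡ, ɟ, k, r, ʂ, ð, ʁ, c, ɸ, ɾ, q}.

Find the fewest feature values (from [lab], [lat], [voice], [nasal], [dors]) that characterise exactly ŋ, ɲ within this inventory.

[+nasal, +dors]

Every target segment is [+nasal], [+dorsal]; each remaining inventory member fails at least one of these. Each conjunct is needed — [+dorsal] alone would also admit /x, ɡ, ɟ, k, …/; [+nasal] alone would also admit /n, ɱ/ — and no other single listed feature has exactly this extension, so two is the minimum.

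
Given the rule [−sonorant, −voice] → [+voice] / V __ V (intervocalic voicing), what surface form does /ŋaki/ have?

/k/ satisfies [−sonorant, −voice] and sits in V __ V. The [+voice] counterpart of the voiceless velar stop is /ɡ/. Other segments in /ŋaki/ either fail the structural description or are not in the environment, so the surface form is [ŋaɡi].

[ŋaɡi]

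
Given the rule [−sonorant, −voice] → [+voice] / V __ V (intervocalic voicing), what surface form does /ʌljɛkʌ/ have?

The only segment in the rule's environment that also matches [−sonorant, −voice] is /k/. Applying [+voice] turns the voiceless velar stop into /ɡ/ (voiced velar stop), giving [ʌljɛɡʌ].

[ʌljɛɡʌ]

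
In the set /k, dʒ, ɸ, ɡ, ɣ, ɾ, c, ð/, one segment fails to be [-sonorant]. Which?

Every segment except /ɾ/ is [-sonorant]. /ɾ/ (alveolar tap) is [+sonorant], so it is the exception.

ɾ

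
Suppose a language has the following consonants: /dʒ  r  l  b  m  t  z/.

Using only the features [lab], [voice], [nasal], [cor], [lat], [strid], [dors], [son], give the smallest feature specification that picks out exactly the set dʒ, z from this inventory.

/dʒ, z/ are exactly the [+strident] segments in the inventory, so a single feature suffices.

[+strid]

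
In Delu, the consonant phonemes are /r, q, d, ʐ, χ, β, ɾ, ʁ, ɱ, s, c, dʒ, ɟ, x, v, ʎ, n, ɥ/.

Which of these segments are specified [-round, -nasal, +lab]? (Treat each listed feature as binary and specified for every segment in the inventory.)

First, the [-round] segments are /r, q, d, ʐ, χ, β, ɾ, ʁ, ɱ, s, c, dʒ, ɟ, x, v, ʎ, n/.
Within that set, [-nasal] gives /r, q, d, ʐ, χ, β, ɾ, ʁ, s, c, dʒ, ɟ, x, v, ʎ/.
Among these, [+labial] leaves /β, v/.

β, v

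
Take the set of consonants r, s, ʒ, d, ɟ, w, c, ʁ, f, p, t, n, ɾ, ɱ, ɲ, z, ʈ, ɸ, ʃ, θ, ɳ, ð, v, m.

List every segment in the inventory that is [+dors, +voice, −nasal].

ɟ, w, ʁ

Eliminate segments failing any feature: /r, s, ʒ, d, f, p, t, n, ɾ, ɱ, z, ʈ, ɸ, ʃ, θ, ɳ, ð, v, m/ are [−dorsal]; /c/ is [−voice]; /ɲ/ is [+nasal]. The remaining /ɟ, w, ʁ/ satisfy [+dorsal], [+voice], [−nasal].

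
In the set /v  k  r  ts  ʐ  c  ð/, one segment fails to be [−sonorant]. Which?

r

Every segment except /r/ is [−sonorant]. /r/ (alveolar trill) is [+sonorant], so it is the exception.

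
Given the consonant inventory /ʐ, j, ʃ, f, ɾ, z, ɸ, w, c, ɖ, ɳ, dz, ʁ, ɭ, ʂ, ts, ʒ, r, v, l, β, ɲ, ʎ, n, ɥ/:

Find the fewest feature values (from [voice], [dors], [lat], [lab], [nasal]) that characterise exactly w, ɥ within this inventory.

[+lab, +dors]

/w, ɥ/ are all [+labial], [+dorsal], and no other segment in the inventory matches both values. Dropping any one of them over-generates: [+dorsal] alone would also admit /j, c, ʁ, ɲ, …/; [+labial] alone would also admit /f, ɸ, v, β/. No other single listed feature picks out exactly this set either, so fewer than two features will not do.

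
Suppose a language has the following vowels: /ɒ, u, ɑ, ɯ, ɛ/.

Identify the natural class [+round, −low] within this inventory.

Eliminate segments failing any feature: /ɒ/ is [+low]; /ɑ, ɯ, ɛ/ are [−round]. The remaining /u/ satisfy [+round], [−low].

u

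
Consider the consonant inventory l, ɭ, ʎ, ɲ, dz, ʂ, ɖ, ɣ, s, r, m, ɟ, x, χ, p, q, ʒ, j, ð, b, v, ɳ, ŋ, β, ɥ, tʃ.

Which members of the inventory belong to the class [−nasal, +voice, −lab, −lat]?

Checking each segment against [−nasal], [+voice], [−labial], [−lateral]: /dz/ (voiced alveolar affricate), /ɖ/ (voiced retroflex stop), /ɣ/ (voiced velar fricative), /r/ (alveolar trill), /ɟ/ (voiced palatal stop), /ʒ/ (voiced postalveolar fricative), among others, satisfy every feature; every other segment in the inventory fails at least one.

dz, ɖ, ɣ, r, ɟ, ʒ, j, ð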